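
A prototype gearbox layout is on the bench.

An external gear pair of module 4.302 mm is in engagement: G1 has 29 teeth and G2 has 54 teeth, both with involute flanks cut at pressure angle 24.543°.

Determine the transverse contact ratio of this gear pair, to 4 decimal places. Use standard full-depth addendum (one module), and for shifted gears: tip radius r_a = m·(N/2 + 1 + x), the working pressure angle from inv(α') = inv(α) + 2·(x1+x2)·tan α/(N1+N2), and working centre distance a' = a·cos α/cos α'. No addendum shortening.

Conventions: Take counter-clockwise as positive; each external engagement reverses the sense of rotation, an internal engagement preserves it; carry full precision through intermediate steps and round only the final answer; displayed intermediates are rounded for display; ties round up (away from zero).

1.5216

recognized (one external pair, fixed centres): single-mesh tooth geometry, m = 4.302, N1 = 29, N2 = 54
base radii: r_b1 = 56.743044, r_b2 = 105.659462
tip radii: r_a1 = 66.681000, r_a2 = 120.456000
no profile shift: α' = α, a' = a
action lengths: √(r_a1²−r_b1²) = 35.022602, √(r_a2²−r_b2²) = 57.842252
base pitch p_b = π·m·cos α = 12.294037
CR = (35.022602 + 57.842252 − 178.533000·sin 24.54300°)/12.294037 = 1.521593
contact ratio ≈ 1.5216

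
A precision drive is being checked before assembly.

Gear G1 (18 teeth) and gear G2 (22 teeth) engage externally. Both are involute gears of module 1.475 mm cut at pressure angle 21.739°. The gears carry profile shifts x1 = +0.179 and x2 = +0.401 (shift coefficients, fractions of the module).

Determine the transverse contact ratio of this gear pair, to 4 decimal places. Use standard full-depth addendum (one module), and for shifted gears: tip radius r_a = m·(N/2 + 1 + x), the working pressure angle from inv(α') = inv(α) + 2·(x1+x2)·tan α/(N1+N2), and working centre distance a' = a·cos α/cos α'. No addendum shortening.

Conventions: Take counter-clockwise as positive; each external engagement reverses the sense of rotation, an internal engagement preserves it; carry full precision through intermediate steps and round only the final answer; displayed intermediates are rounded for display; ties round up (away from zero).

1.3975

class = single-mesh tooth geometry [involute pair 18T × 22T, m = 1.475]
base radii: r_b1 = 12.330891, r_b2 = 15.071089
tip radii: r_a1 = 15.014025, r_a2 = 18.291475
inv(α') = inv(21.739°) + 2·(+0.179+0.401)·tan α/(18+22) = 0.03088327  ⇒  α' = 25.23667°
a' = a·cos α / cos α' = 29.5000·cos 21.739°/cos 25.23667° = 30.293348
action lengths: √(r_a1²−r_b1²) = 8.565633, √(r_a2²−r_b2²) = 10.365343
base pitch p_b = π·m·cos α = 4.304293
CR = (8.565633 + 10.365343 − 30.293348·sin 25.23667°)/4.304293 = 1.397478
contact ratio ≈ 1.3975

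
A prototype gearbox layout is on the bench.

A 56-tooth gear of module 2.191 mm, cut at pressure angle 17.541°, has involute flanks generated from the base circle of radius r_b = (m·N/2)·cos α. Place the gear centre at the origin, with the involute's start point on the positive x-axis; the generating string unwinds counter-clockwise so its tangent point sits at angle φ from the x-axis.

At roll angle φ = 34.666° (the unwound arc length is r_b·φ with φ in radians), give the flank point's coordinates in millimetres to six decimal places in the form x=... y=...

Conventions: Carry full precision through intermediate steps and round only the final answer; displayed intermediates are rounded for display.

single-mesh involute tooth geometry (56T wheel at module 2.191)
pitch radius r_p = m·N/2 = 2.191·56/2 = 61.348000
base radius r_b = r_p·cos α = 61.348000·cos 17.541° = 58.495412
roll angle φ = 34.666° = 0.60503584 rad
x = r_b·(cos φ + φ·sin φ) = 68.241975
y = r_b·(sin φ − φ·cos φ) = 4.162571

x=68.241975 y=4.162571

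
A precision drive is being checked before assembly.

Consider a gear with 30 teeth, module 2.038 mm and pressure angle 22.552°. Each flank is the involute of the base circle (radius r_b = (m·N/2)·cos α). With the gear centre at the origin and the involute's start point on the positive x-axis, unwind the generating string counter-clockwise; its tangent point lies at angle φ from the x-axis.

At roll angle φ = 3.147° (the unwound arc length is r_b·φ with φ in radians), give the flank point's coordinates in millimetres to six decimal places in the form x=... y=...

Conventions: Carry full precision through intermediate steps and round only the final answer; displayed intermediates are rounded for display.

x=28.274922 y=0.001559

single-mesh involute tooth geometry (30T wheel at module 2.038)
pitch radius r_p = m·N/2 = 2.038·30/2 = 30.570000
base radius r_b = r_p·cos α = 30.570000·cos 22.552° = 28.232368
roll angle φ = 3.147° = 0.05492551 rad
x = r_b·(cos φ + φ·sin φ) = 28.274922
y = r_b·(sin φ − φ·cos φ) = 0.001559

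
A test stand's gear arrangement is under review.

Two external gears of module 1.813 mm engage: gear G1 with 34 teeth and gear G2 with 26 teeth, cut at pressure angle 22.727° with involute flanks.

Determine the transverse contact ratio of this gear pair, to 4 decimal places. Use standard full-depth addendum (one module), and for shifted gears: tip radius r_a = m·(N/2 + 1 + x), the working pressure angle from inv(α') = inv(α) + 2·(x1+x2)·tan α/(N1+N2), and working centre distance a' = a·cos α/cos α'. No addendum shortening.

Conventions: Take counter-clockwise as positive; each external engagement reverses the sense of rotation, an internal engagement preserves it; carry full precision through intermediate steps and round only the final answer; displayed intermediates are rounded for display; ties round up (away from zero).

class = single-mesh tooth geometry [involute pair 34T × 26T, m = 1.813]
base radii: r_b1 = 28.427938, r_b2 = 21.739012
tip radii: r_a1 = 32.634000, r_a2 = 25.382000
no profile shift: α' = α, a' = a
action lengths: √(r_a1²−r_b1²) = 16.025925, √(r_a2²−r_b2²) = 13.101958
base pitch p_b = π·m·cos α = 5.253471
CR = (16.025925 + 13.101958 − 54.390000·sin 22.72700°)/5.253471 = 1.544657
contact ratio ≈ 1.5447

1.5447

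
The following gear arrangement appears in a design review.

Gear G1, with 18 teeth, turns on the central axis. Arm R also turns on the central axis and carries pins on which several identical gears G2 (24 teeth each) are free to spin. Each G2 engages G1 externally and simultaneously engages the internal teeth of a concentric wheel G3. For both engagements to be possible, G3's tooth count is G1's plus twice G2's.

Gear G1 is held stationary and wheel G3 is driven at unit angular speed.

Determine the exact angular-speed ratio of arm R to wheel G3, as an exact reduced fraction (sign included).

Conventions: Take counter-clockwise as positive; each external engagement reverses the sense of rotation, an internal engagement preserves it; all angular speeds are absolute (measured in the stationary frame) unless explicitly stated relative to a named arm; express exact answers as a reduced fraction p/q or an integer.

planetary set (18T centre, 24T on arm, 66T internal) — Willis relation
ring teeth: 18 + 2·24 = 66
18(ω_sun−ω_arm) = −66(ω_ring−ω_arm),  ω_sun = 0, ω_ring = 1
18(0−ω_arm) = −66(1−ω_arm)  ⇒  84·ω_arm = 66  ⇒  ω_arm = 11/14
ω_out/ω_in = 11/14

11/14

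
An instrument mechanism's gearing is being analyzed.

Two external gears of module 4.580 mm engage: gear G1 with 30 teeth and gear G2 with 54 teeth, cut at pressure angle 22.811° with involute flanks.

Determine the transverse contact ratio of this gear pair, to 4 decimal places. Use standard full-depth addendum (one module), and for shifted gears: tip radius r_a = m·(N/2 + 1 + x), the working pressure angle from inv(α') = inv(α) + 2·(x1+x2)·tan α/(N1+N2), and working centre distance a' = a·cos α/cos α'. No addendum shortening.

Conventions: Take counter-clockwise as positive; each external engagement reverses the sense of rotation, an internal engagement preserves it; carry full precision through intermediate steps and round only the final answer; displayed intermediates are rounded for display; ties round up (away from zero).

class = single-mesh tooth geometry [involute pair 30T × 54T, m = 4.580]
base radii: r_b1 = 63.326886, r_b2 = 113.988395
tip radii: r_a1 = 73.280000, r_a2 = 128.240000
no profile shift: α' = α, a' = a
action lengths: √(r_a1²−r_b1²) = 36.873620, √(r_a2²−r_b2²) = 58.754943
base pitch p_b = π·m·cos α = 13.263152
CR = (36.873620 + 58.754943 − 192.360000·sin 22.81100°)/13.263152 = 1.587256
contact ratio ≈ 1.5873

1.5873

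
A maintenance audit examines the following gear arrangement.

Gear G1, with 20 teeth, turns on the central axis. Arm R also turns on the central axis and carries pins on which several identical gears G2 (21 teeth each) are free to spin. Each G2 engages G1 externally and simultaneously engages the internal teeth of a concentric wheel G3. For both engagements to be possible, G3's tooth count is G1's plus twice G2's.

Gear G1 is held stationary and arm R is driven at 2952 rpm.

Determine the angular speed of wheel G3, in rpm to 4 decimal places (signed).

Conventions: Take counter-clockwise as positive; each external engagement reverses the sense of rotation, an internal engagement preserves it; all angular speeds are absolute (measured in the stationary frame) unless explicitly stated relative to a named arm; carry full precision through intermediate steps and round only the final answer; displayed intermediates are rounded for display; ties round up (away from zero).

topology: planetary set — G1 20T / G2 21T / G3 62T, arm = carrier (Willis)
normalise by the input: solve with ω_arm = 1, then scale by 2952 rpm
ring teeth: 20 + 2·21 = 62
20(ω_sun−ω_arm) = −62(ω_ring−ω_arm),  ω_sun = 0, ω_arm = 1
ω_ring = 1 − (20/62)(0−1) = 41/31
scale: ω_ring = 41/31 × 2952 rpm = +3904.2581 rpm

+3904.2581 rpm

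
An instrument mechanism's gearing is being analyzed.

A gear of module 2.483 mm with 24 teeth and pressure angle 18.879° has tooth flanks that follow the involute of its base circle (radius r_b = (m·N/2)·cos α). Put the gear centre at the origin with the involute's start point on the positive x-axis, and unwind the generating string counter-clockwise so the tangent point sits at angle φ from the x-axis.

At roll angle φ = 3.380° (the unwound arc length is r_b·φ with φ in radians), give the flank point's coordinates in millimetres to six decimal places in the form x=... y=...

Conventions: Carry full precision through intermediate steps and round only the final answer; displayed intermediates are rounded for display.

x=28.242109 y=0.001929

class = single-mesh tooth geometry [base-circle involute, m = 2.483, 24T]
pitch radius r_p = m·N/2 = 2.483·24/2 = 29.796000
base radius r_b = r_p·cos α = 29.796000·cos 18.879° = 28.193095
roll angle φ = 3.380° = 0.05899213 rad
x = r_b·(cos φ + φ·sin φ) = 28.242109
y = r_b·(sin φ − φ·cos φ) = 0.001929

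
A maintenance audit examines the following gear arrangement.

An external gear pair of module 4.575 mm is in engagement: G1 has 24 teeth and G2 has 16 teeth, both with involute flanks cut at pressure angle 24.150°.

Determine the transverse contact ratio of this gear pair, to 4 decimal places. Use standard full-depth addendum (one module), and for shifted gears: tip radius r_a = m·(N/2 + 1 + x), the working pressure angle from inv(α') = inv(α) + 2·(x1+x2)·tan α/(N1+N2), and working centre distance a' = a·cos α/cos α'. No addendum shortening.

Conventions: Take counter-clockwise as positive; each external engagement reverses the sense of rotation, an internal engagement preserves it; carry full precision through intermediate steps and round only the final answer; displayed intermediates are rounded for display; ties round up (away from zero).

topology: single-mesh involute geometry — m = 4.575, 24T/16T pair
base radii: r_b1 = 50.095014, r_b2 = 33.396676
tip radii: r_a1 = 59.475000, r_a2 = 41.175000
no profile shift: α' = α, a' = a
action lengths: √(r_a1²−r_b1²) = 32.058777, √(r_a2²−r_b2²) = 24.084074
base pitch p_b = π·m·cos α = 13.114844
CR = (32.058777 + 24.084074 − 91.500000·sin 24.15000°)/13.114844 = 1.426455
contact ratio ≈ 1.4265

1.4265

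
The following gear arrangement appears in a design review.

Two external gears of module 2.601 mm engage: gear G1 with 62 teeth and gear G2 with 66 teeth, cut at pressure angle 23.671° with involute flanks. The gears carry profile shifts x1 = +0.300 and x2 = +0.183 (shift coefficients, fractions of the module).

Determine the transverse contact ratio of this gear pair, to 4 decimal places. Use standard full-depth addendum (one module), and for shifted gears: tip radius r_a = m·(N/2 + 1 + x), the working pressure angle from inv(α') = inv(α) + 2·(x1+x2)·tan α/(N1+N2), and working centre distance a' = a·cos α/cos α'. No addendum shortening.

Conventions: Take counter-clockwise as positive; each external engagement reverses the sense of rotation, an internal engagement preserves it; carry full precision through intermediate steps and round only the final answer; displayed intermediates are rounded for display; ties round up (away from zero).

recognized (one external pair, fixed centres): single-mesh tooth geometry, m = 2.601, N1 = 62, N2 = 66
base radii: r_b1 = 73.847185, r_b2 = 78.611520
tip radii: r_a1 = 84.012300, r_a2 = 88.909983
inv(α') = inv(23.671°) + 2·(+0.300+0.183)·tan α/(62+66) = 0.02853717  ⇒  α' = 24.61432°
a' = a·cos α / cos α' = 166.4640·cos 23.671°/cos 24.61432° = 167.696987
action lengths: √(r_a1²−r_b1²) = 40.058205, √(r_a2²−r_b2²) = 41.535696
base pitch p_b = π·m·cos α = 7.483799
CR = (40.058205 + 41.535696 − 167.696987·sin 24.61432°)/7.483799 = 1.569626
contact ratio ≈ 1.5696

1.5696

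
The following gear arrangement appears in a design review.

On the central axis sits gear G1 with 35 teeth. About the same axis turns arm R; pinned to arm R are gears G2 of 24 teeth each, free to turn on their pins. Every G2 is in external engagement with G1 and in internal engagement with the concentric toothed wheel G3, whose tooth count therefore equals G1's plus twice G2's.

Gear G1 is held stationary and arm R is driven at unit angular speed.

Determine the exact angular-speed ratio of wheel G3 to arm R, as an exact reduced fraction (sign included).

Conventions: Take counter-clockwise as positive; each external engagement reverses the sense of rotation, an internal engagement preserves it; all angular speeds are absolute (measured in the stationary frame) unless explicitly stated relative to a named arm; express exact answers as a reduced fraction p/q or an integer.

118/83

topology: planetary set — G1 35T / G2 24T / G3 83T, arm = carrier (Willis)
ring teeth: 35 + 2·24 = 83
35(ω_sun−ω_arm) = −83(ω_ring−ω_arm),  ω_sun = 0, ω_arm = 1
ω_ring = 1 − (35/83)(0−1) = 118/83
ω_out/ω_in = 118/83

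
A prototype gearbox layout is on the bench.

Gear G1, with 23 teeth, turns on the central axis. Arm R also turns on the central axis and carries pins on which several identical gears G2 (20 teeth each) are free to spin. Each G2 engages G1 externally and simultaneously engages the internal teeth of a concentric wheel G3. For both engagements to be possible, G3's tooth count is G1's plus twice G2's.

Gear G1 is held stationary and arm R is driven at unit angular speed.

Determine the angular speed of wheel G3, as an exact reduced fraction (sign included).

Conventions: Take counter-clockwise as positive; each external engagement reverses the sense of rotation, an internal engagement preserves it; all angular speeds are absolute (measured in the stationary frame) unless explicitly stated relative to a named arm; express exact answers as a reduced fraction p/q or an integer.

86/63

planetary set (23T centre, 20T on arm, 63T internal) — Willis relation
ring teeth: 23 + 2·20 = 63
23(ω_sun−ω_arm) = −63(ω_ring−ω_arm),  ω_sun = 0, ω_arm = 1
ω_ring = 1 − (23/63)(0−1) = 86/63
exact speed ratio = 86/63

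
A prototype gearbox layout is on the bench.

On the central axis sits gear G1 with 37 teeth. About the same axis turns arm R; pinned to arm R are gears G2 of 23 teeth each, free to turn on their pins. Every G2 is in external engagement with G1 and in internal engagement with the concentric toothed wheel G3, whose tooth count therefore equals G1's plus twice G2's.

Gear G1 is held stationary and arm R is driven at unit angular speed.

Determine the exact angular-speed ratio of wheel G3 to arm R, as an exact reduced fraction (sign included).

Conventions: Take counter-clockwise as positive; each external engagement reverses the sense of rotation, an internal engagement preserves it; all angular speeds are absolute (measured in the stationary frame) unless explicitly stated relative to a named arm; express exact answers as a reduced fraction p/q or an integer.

planetary set (37T centre, 23T on arm, 83T internal) — Willis relation
ring teeth: 37 + 2·23 = 83
37(ω_sun−ω_arm) = −83(ω_ring−ω_arm),  ω_sun = 0, ω_arm = 1
ω_ring = 1 − (37/83)(0−1) = 120/83
ω_out/ω_in = 120/83

120/83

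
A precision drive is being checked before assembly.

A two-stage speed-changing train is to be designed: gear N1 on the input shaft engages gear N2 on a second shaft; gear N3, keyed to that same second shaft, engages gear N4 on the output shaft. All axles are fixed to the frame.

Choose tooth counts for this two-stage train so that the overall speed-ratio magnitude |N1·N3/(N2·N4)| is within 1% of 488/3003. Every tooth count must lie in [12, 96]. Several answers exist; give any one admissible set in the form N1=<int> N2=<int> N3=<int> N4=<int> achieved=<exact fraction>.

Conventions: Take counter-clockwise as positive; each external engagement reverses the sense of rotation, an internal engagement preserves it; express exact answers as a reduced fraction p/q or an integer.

N1=16 N2=66 N3=61 N4=91 achieved=488/3003

topology: fixed-axis compound train — 2 stages, target 488/3003
target = 488/3003 in lowest terms: an exact hit needs N1·N3 = k·488 and N2·N4 = k·3003 for one integer k, every count in [12, 96]; additionally prefer no 1:1 stage (N1 ≠ N2, N3 ≠ N4)
k = 1: no 1:1-free in-range split of k·488 and k·3003 into factor pairs; take k = 2
k = 2: N1·N3 = 976 = 16·61, N2·N4 = 6006 = 66·91
achieved = 16·61/(66·91) = 488/3003; |achieved − target| = 0 ≤ 122/75075 ✓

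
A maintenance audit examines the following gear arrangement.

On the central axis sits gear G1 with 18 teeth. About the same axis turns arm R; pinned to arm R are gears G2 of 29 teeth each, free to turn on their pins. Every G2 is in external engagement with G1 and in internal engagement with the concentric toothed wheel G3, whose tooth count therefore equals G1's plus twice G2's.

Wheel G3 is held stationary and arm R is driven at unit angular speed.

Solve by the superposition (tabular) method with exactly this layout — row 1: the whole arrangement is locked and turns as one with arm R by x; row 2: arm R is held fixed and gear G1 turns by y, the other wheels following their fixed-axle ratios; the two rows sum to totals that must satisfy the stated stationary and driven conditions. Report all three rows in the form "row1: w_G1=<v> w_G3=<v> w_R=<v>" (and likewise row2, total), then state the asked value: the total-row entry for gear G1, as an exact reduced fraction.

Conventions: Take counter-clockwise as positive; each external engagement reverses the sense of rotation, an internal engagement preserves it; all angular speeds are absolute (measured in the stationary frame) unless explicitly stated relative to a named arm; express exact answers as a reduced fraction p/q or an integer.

class = planetary set [G3 = 18+2·29 = 76; Willis about the carrier]
superposition row 1 [locked train]: every member turns x
row 2: sun turns y, ring = −(18/76)·y, arm 0
boundary: total ω_ring = x − (18/76)·y = 0 and total ω_arm = x = 1  ⇒  y = 38/9, x = 1
row 2 ring = −(18/76)·38/9 = -1
totals (row 1 + row 2): sun 1 + 38/9 = 47/9, ring 1 + (-1) = 0, arm 1 + 0 = 1
asked cell (total, sun) = 47/9

row1: w_G1=1 w_G3=1 w_R=1
row2: w_G1=38/9 w_G3=-1 w_R=0
total: w_G1=47/9 w_G3=0 w_R=1
asked value: 47/9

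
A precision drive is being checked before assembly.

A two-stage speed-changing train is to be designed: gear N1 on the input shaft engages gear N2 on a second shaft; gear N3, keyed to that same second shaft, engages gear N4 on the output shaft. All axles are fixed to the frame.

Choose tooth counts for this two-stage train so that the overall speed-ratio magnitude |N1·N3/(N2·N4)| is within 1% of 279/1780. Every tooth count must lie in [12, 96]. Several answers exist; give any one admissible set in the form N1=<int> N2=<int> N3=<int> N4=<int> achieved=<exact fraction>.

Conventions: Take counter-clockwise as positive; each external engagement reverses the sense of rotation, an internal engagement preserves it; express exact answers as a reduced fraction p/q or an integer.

design class (target 279/1780): fixed-axis compound train
target = 279/1780 in lowest terms: an exact hit needs N1·N3 = k·279 and N2·N4 = k·1780 for one integer k, every count in [12, 96]; additionally prefer no 1:1 stage (N1 ≠ N2, N3 ≠ N4)
k = 1: no 1:1-free in-range split of k·279 and k·1780 into factor pairs; take k = 2
k = 2: N1·N3 = 558 = 18·31, N2·N4 = 3560 = 40·89
achieved = 18·31/(40·89) = 279/1780; |achieved − target| = 0 ≤ 279/178000 ✓

N1=18 N2=40 N3=31 N4=89 achieved=279/1780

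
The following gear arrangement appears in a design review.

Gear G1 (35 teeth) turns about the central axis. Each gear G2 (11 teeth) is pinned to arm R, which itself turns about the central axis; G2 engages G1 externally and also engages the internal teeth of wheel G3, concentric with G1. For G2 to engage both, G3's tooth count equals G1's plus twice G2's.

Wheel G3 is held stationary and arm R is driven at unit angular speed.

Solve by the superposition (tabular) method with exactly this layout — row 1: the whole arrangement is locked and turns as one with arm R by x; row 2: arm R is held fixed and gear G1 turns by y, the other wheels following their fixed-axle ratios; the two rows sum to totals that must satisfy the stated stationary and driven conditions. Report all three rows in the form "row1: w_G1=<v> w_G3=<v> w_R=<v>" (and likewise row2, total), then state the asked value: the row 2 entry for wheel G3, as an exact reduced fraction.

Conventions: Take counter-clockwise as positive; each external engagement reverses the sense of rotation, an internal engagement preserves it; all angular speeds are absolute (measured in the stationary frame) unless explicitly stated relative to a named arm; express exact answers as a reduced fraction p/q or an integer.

row1: w_G1=1 w_G3=1 w_R=1
row2: w_G1=57/35 w_G3=-1 w_R=0
total: w_G1=92/35 w_G3=0 w_R=1
asked value: -1

topology: planetary set — G1 35T / G2 11T / G3 57T, arm = carrier (Willis)
row 1 (train locked, turned with arm): all members turn x
row 2: sun turns y, ring = −(35/57)·y, arm 0
boundary: total ω_ring = x − (35/57)·y = 0 and total ω_arm = x = 1  ⇒  y = 57/35, x = 1
row 2 ring = −(35/57)·57/35 = -1
totals (row 1 + row 2): sun 1 + 57/35 = 92/35, ring 1 + (-1) = 0, arm 1 + 0 = 1
asked cell (row2, ring) = -1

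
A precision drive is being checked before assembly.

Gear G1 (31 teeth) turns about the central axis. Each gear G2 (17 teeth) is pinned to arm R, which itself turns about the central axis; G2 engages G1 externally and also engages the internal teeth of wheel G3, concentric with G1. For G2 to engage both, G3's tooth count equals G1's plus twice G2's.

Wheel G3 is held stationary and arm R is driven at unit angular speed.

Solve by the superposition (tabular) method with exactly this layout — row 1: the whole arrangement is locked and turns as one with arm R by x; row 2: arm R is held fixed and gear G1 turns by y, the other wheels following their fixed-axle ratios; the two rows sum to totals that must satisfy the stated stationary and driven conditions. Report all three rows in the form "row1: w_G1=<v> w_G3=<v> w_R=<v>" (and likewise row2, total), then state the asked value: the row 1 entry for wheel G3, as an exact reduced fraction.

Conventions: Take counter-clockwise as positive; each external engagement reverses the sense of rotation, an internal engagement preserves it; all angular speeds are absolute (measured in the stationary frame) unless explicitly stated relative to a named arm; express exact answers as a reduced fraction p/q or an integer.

recognized (axles ride arm R): planetary set, 31/17/65 teeth
row 1: whole set turns with the arm by x
superposition row 2 [arm held]: sun y, ring −(31/65)·y, arm 0
boundary: total ω_ring = x − (31/65)·y = 0 and total ω_arm = x = 1  ⇒  y = 65/31, x = 1
row 2 ring = −(31/65)·65/31 = -1
totals (row 1 + row 2): sun 1 + 65/31 = 96/31, ring 1 + (-1) = 0, arm 1 + 0 = 1
asked cell (row1, ring) = 1

row1: w_G1=1 w_G3=1 w_R=1
row2: w_G1=65/31 w_G3=-1 w_R=0
total: w_G1=96/31 w_G3=0 w_R=1
asked value: 1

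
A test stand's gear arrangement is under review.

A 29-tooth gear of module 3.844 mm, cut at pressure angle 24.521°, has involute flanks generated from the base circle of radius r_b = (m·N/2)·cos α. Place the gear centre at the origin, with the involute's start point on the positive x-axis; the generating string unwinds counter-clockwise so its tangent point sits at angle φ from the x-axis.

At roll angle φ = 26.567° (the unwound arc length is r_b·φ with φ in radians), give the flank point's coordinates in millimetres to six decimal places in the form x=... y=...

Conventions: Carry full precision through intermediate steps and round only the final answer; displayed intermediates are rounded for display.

single-mesh involute tooth geometry (29T wheel at module 3.844)
pitch radius r_p = m·N/2 = 3.844·29/2 = 55.738000
base radius r_b = r_p·cos α = 55.738000·cos 24.521° = 50.710946
roll angle φ = 26.567° = 0.46368162 rad
x = r_b·(cos φ + φ·sin φ) = 55.872854
y = r_b·(sin φ − φ·cos φ) = 1.649202

x=55.872854 y=1.649202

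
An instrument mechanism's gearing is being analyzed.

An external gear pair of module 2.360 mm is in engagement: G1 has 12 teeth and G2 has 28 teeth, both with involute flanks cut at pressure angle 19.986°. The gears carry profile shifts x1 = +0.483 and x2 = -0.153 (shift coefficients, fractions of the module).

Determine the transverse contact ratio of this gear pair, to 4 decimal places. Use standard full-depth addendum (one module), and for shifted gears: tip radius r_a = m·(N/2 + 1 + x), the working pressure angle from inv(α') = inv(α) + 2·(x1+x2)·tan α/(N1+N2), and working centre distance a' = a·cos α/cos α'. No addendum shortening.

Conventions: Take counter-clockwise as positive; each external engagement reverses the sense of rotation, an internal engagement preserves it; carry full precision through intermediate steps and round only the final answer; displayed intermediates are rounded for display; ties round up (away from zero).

1.3876

topology: single-mesh involute geometry — m = 2.360, 12T/28T pair
base radii: r_b1 = 13.307230, r_b2 = 31.050204
tip radii: r_a1 = 17.659880, r_a2 = 35.038920
inv(α') = inv(19.986°) + 2·(+0.483-0.153)·tan α/(12+28) = 0.02087298  ⇒  α' = 22.28347°
a' = a·cos α / cos α' = 47.2000·cos 19.986°/cos 22.28347° = 47.937444
action lengths: √(r_a1²−r_b1²) = 11.609866, √(r_a2²−r_b2²) = 16.236093
base pitch p_b = π·m·cos α = 6.967650
CR = (11.609866 + 16.236093 − 47.937444·sin 22.28347°)/6.967650 = 1.387641
contact ratio ≈ 1.3876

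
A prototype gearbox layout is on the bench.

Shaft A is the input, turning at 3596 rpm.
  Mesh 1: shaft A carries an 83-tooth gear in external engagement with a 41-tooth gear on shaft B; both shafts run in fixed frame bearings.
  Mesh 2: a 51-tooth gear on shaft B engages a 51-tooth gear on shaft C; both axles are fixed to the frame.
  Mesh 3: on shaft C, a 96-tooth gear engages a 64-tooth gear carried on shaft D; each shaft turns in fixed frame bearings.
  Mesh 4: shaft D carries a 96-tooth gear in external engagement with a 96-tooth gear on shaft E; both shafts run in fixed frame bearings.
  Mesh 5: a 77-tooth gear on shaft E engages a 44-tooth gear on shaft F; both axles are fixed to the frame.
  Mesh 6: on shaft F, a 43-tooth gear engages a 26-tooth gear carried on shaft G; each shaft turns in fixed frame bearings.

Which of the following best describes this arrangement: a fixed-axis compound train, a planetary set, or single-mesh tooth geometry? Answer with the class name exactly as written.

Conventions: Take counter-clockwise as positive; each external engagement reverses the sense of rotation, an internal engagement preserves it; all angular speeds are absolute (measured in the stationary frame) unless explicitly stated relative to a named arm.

recognized (7 fixed axles, 6 meshes): fixed-axis compound train
classification: fixed-axis compound train

fixed-axis compound train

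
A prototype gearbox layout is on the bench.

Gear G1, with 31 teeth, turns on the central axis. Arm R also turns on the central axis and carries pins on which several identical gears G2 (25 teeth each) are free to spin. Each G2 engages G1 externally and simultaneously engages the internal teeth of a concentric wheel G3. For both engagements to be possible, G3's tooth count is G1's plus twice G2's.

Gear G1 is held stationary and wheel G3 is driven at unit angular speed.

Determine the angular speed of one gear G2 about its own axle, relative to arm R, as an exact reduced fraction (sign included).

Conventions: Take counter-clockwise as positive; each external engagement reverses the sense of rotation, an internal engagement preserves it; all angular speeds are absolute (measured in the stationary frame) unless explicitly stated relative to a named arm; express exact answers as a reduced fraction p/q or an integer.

2511/2800

topology: planetary set — G1 31T / G2 25T / G3 81T, arm = carrier (Willis)
ring teeth: 31 + 2·25 = 81
31(ω_sun−ω_arm) = −81(ω_ring−ω_arm),  ω_sun = 0, ω_ring = 1
31(0−ω_arm) = −81(1−ω_arm)  ⇒  112·ω_arm = 81  ⇒  ω_arm = 81/112
sun–planet mesh: 31·(0−81/112) = −25·(ω_p−ω_arm)  ⇒  ω_p−ω_arm = 2511/2800
exact speed ratio = 2511/2800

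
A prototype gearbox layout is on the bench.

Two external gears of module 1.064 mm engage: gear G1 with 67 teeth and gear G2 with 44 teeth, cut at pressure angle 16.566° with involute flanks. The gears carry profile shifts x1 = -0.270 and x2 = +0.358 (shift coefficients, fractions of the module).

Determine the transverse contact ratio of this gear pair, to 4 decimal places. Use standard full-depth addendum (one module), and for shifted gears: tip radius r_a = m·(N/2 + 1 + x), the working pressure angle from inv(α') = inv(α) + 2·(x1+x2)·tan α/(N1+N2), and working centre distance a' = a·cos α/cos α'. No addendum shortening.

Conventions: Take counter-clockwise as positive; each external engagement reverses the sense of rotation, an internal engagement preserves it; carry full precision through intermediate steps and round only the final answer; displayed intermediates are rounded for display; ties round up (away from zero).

1.9196

recognized (one external pair, fixed centres): single-mesh tooth geometry, m = 1.064, N1 = 67, N2 = 44
base radii: r_b1 = 34.164487, r_b2 = 22.436379
tip radii: r_a1 = 36.420720, r_a2 = 24.852912
inv(α') = inv(16.566°) + 2·(-0.270+0.358)·tan α/(67+44) = 0.00880733  ⇒  α' = 16.86563°
a' = a·cos α / cos α' = 59.0520·cos 16.566°/cos 16.86563° = 59.144814
action lengths: √(r_a1²−r_b1²) = 12.619695, √(r_a2²−r_b2²) = 10.690001
base pitch p_b = π·m·cos α = 3.203907
CR = (12.619695 + 10.690001 − 59.144814·sin 16.86563°)/3.203907 = 1.919569
contact ratio ≈ 1.9196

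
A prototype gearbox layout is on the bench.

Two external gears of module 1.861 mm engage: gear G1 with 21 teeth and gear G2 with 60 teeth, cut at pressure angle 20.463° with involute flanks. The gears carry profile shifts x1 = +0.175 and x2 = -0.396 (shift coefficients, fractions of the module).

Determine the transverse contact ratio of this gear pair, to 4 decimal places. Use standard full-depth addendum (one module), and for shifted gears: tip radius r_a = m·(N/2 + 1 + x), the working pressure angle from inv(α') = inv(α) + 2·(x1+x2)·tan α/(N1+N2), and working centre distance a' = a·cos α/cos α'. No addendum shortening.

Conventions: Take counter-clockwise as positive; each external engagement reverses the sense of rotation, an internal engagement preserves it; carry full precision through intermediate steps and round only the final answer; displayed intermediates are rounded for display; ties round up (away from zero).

topology: single-mesh involute geometry — m = 1.861, 21T/60T pair
base radii: r_b1 = 18.307458, r_b2 = 52.307024
tip radii: r_a1 = 21.727175, r_a2 = 56.954044
inv(α') = inv(20.463°) + 2·(+0.175-0.396)·tan α/(21+60) = 0.01396589  ⇒  α' = 19.58482°
a' = a·cos α / cos α' = 75.3705·cos 20.463°/cos 19.58482° = 74.950657
action lengths: √(r_a1²−r_b1²) = 11.700731, √(r_a2²−r_b2²) = 22.533051
base pitch p_b = π·m·cos α = 5.477579
CR = (11.700731 + 22.533051 − 74.950657·sin 19.58482°)/5.477579 = 1.663175
contact ratio ≈ 1.6632

1.6632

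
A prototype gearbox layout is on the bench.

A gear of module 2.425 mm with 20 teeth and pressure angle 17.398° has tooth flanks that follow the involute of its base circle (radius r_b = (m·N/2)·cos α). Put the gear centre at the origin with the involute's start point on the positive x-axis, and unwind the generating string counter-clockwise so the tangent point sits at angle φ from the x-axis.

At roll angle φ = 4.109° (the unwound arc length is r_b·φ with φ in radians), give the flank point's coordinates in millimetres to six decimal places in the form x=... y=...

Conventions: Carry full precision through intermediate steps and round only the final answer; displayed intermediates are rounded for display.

x=23.200012 y=0.002844

topology: single-mesh involute geometry — m = 2.425, N = 20
pitch radius r_p = m·N/2 = 2.425·20/2 = 24.250000
base radius r_b = r_p·cos α = 24.250000·cos 17.398° = 23.140581
roll angle φ = 4.109° = 0.07171558 rad
x = r_b·(cos φ + φ·sin φ) = 23.200012
y = r_b·(sin φ − φ·cos φ) = 0.002844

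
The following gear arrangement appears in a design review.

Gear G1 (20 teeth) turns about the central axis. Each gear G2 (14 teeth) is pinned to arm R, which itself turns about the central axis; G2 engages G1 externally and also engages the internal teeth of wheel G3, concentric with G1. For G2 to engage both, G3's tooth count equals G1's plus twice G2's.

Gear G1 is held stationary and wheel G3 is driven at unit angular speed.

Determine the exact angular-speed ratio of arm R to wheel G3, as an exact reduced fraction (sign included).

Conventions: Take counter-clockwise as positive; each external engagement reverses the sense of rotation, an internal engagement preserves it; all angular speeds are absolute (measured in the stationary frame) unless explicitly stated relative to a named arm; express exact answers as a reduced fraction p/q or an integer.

recognized (axles ride arm R): planetary set, 20/14/48 teeth
ring teeth: 20 + 2·14 = 48
20(ω_sun−ω_arm) = −48(ω_ring−ω_arm),  ω_sun = 0, ω_ring = 1
20(0−ω_arm) = −48(1−ω_arm)  ⇒  68·ω_arm = 48  ⇒  ω_arm = 12/17
ω_out/ω_in = 12/17

12/17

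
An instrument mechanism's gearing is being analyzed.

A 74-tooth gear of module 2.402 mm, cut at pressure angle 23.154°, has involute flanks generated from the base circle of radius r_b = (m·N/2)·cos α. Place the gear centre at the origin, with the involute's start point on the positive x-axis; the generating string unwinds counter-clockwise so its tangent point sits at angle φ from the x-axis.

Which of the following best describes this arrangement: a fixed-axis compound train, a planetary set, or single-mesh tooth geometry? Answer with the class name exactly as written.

single-mesh involute tooth geometry (74T wheel at module 2.402)
classification: single-mesh tooth geometry

single-mesh tooth geometry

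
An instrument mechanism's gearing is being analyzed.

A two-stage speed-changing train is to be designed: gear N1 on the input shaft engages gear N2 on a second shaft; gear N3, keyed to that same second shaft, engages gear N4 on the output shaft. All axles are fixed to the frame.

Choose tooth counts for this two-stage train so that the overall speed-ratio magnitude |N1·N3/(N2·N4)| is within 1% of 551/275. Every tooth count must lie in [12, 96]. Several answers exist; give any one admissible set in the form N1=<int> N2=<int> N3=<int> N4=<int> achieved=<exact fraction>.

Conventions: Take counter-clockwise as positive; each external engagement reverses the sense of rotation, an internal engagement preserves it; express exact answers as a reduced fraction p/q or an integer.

2-stage fixed-axis compound train for ratio 551/275
target = 551/275 in lowest terms: an exact hit needs N1·N3 = k·551 and N2·N4 = k·275 for one integer k, every count in [12, 96]; additionally prefer no 1:1 stage (N1 ≠ N2, N3 ≠ N4)
k = 1: no 1:1-free in-range split of k·551 and k·275 into factor pairs; take k = 2
k = 2: N1·N3 = 1102 = 19·58, N2·N4 = 550 = 22·25
achieved = 19·58/(22·25) = 551/275; |achieved − target| = 0 ≤ 551/27500 ✓

N1=19 N2=22 N3=58 N4=25 achieved=551/275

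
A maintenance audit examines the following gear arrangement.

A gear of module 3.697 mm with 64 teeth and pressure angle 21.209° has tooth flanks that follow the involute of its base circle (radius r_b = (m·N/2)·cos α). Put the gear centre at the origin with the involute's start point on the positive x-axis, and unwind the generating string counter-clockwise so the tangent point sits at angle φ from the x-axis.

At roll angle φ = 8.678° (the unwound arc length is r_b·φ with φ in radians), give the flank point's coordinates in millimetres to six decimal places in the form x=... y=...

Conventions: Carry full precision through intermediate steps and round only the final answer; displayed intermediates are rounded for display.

x=111.548706 y=0.127442

topology: single-mesh involute geometry — m = 3.697, N = 64
pitch radius r_p = m·N/2 = 3.697·64/2 = 118.304000
base radius r_b = r_p·cos α = 118.304000·cos 21.209° = 110.290913
roll angle φ = 8.678° = 0.15145967 rad
x = r_b·(cos φ + φ·sin φ) = 111.548706
y = r_b·(sin φ − φ·cos φ) = 0.127442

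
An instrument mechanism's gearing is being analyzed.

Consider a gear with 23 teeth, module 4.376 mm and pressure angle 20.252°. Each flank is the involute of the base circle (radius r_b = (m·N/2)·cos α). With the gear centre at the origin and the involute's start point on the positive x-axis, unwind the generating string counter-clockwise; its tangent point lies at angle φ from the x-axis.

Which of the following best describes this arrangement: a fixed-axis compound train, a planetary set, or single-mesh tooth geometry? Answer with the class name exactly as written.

single-mesh tooth geometry

topology: single-mesh involute geometry — m = 4.376, N = 23
classification: single-mesh tooth geometry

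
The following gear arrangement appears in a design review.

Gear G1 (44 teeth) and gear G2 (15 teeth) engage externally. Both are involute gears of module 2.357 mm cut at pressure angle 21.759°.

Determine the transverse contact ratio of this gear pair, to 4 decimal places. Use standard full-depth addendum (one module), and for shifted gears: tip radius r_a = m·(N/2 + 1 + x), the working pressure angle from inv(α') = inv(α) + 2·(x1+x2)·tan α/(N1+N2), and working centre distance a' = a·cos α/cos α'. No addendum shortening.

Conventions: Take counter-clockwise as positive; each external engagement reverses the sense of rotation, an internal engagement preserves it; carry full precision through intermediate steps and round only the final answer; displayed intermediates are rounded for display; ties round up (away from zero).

recognized (one external pair, fixed centres): single-mesh tooth geometry, m = 2.357, N1 = 44, N2 = 15
base radii: r_b1 = 48.159472, r_b2 = 16.418002
tip radii: r_a1 = 54.211000, r_a2 = 20.034500
no profile shift: α' = α, a' = a
action lengths: √(r_a1²−r_b1²) = 24.889713, √(r_a2²−r_b2²) = 11.481742
base pitch p_b = π·m·cos α = 6.877156
CR = (24.889713 + 11.481742 − 69.531500·sin 21.75900°)/6.877156 = 1.540738
contact ratio ≈ 1.5407

1.5407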